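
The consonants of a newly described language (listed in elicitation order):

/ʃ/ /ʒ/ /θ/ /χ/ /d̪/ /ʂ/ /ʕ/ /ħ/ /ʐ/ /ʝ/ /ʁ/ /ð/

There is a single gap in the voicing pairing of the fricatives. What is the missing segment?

Voiceless: /θ/ (dental), /ʃ/ (postalveolar), /ʂ/ (retroflex), /χ/ (uvular), /ħ/ (pharyngeal).
Voiced: /ð/ (dental), /ʒ/ (postalveolar), /ʐ/ (retroflex), /ʝ/ (palatal), /ʁ/ (uvular), /ʕ/ (pharyngeal).
The palatal row has no voiceless member, so the gap is the voiceless palatal fricative /ç/.

/ç/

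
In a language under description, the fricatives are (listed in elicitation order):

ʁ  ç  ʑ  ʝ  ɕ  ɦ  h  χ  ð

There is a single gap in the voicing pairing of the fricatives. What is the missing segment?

Voiceless: /ɕ/ (alveolo-palatal), /ç/ (palatal), /χ/ (uvular), /h/ (glottal).
Voiced: /ð/ (dental), /ʑ/ (alveolo-palatal), /ʝ/ (palatal), /ʁ/ (uvular), /ɦ/ (glottal).
The dental row has no voiceless member, so the gap is the voiceless dental fricative /θ/.

/θ/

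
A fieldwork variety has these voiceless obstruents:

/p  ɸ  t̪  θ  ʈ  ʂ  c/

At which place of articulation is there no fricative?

palatal

Stop: /p/ (bilabial), /t̪/ (dental), /ʈ/ (retroflex), /c/ (palatal).
Fricative: /ɸ/ (bilabial), /θ/ (dental), /ʂ/ (retroflex).
Every place of articulation has a fricative member except palatal, where /ç/ would be expected.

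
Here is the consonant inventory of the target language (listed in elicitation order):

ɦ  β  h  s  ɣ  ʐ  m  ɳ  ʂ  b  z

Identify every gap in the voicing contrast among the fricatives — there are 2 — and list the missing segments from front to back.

Voiceless: /s/ (alveolar), /ʂ/ (retroflex), /h/ (glottal).
Voiced: /β/ (bilabial), /z/ (alveolar), /ʐ/ (retroflex), /ɣ/ (velar), /ɦ/ (glottal).
Gaps, from front to back: bilabial lacks voiceless (/ɸ/); velar lacks voiceless (/x/).

/ɸ/, /x/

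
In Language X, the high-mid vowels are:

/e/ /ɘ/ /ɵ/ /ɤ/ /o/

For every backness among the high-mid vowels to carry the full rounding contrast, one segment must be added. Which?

front: unrounded /e/, rounded —.
central: unrounded /ɘ/, rounded /ɵ/.
back: unrounded /ɤ/, rounded /o/.
The front row has no rounded member, so the gap is the front rounded vowel /ø/.

/ø/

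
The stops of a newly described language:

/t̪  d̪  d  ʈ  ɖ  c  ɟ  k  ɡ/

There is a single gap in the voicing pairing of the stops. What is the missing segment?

place of articulation  voiceless  voiced  
dental            t̪        d̪      
alveolar          —         d       
retroflex         ʈ         ɖ       
palatal           c         ɟ       
velar             k         ɡ       
The alveolar row has no voiceless member, so the gap is the voiceless alveolar stop /t/.

/t/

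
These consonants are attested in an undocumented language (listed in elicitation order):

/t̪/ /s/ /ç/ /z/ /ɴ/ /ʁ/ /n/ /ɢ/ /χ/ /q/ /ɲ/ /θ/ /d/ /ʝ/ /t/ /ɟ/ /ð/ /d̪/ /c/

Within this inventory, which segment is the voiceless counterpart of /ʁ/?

/χ/

/ʁ/ is a voiced uvular fricative.
The voiceless counterpart is a voiceless uvular fricative — in this inventory, /χ/.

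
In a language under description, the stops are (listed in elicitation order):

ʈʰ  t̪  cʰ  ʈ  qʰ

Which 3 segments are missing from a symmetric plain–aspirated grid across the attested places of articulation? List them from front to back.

/t̪ʰ/, /c/, /q/

dental: plain /t̪/, aspirated —.
retroflex: plain /ʈ/, aspirated /ʈʰ/.
palatal: plain —, aspirated /cʰ/.
uvular: plain —, aspirated /qʰ/.
Gaps, from front to back: dental lacks aspirated (/t̪ʰ/); palatal lacks plain (/c/); uvular lacks plain (/q/).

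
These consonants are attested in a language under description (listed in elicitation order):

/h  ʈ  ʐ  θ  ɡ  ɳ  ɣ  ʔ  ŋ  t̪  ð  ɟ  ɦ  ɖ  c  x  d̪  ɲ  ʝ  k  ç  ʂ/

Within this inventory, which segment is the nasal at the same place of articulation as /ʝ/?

/ʝ/ is a voiced palatal fricative.
The nasal at the same place is a palatal nasal — in this inventory, /ɲ/.

/ɲ/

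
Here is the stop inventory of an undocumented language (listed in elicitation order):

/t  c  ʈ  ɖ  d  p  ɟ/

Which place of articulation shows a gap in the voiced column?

bilabial

Voiceless: /p/ (bilabial), /t/ (alveolar), /ʈ/ (retroflex), /c/ (palatal).
Voiced: /d/ (alveolar), /ɖ/ (retroflex), /ɟ/ (palatal).
Every place of articulation has a voiced member except bilabial, where /b/ would be expected.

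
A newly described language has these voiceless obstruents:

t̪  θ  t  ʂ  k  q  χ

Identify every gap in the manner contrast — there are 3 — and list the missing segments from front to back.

/s/, /ʈ/, /x/

Stop: /t̪/ (dental), /t/ (alveolar), /k/ (velar), /q/ (uvular).
Fricative: /θ/ (dental), /ʂ/ (retroflex), /χ/ (uvular).
Gaps, from front to back: alveolar lacks fricative (/s/); retroflex lacks stop (/ʈ/); velar lacks fricative (/x/).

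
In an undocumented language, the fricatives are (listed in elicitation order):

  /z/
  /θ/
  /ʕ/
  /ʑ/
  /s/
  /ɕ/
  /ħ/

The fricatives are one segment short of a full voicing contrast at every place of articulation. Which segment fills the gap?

dental: voiceless /θ/, voiced —.
alveolar: voiceless /s/, voiced /z/.
alveolo-palatal: voiceless /ɕ/, voiced /ʑ/.
pharyngeal: voiceless /ħ/, voiced /ʕ/.
The dental row has no voiced member, so the gap is the voiced dental fricative /ð/.

/ð/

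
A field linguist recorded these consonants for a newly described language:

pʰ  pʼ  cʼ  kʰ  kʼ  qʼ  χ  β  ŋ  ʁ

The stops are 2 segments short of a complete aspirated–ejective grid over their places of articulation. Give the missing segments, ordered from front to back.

bilabial: aspirated /pʰ/, ejective /pʼ/.
palatal: aspirated —, ejective /cʼ/.
velar: aspirated /kʰ/, ejective /kʼ/.
uvular: aspirated —, ejective /qʼ/.
Gaps, from front to back: palatal lacks aspirated (/cʰ/); uvular lacks aspirated (/qʰ/).

/cʰ/, /qʰ/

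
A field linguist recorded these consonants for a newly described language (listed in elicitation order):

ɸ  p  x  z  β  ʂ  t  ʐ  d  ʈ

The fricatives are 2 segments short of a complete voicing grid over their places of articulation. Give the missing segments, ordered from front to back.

/s/, /ɣ/

bilabial: voiceless /ɸ/, voiced /β/.
alveolar: voiceless —, voiced /z/.
retroflex: voiceless /ʂ/, voiced /ʐ/.
velar: voiceless /x/, voiced —.
Gaps, from front to back: alveolar lacks voiceless (/s/); velar lacks voiced (/ɣ/).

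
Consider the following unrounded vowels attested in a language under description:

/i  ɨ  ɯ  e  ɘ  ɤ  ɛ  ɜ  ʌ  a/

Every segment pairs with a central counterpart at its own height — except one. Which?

High: /i/ ~ /ɨ/ ~ /ɯ/
High-mid: /e/ ~ /ɘ/ ~ /ɤ/
Low-mid: /ɛ/ ~ /ɜ/ ~ /ʌ/
Low: only /a/ (front); no central partner.
So /a/ is the unpaired segment.

/a/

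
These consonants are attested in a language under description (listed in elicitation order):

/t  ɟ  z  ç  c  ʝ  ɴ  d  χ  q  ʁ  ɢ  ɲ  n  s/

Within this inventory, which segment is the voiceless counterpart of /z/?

/s/

/z/ is a voiced alveolar fricative.
The voiceless counterpart is a voiceless alveolar fricative — in this inventory, /s/.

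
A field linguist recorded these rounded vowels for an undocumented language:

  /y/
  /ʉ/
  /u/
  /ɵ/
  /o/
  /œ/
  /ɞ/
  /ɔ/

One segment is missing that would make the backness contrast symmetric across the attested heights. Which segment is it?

/ø/

Front: /y/ (high), /œ/ (low-mid).
Central: /ʉ/ (high), /ɵ/ (high-mid), /ɞ/ (low-mid).
Back: /u/ (high), /o/ (high-mid), /ɔ/ (low-mid).
The high-mid row has no front member, so the gap is the high-mid front rounded vowel /ø/.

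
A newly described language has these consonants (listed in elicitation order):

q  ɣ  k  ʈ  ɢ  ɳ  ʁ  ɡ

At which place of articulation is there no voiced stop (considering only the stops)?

retroflex

Voiceless: /ʈ/ (retroflex), /k/ (velar), /q/ (uvular).
Voiced: /ɡ/ (velar), /ɢ/ (uvular).
Every place of articulation has a voiced member except retroflex, where /ɖ/ would be expected.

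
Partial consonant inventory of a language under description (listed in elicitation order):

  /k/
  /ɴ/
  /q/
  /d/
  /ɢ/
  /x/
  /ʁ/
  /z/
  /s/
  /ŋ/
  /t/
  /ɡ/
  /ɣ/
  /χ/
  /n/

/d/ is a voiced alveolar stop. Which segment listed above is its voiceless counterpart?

The voiceless counterpart is a voiceless alveolar stop — in this inventory, /t/.

/t/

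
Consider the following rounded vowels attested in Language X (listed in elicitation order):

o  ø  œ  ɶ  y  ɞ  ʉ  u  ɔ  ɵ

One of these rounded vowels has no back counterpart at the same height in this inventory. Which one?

/ɶ/

High: /y/ ~ /ʉ/ ~ /u/
High-mid: /ø/ ~ /ɵ/ ~ /o/
Low-mid: /œ/ ~ /ɞ/ ~ /ɔ/
Low: only /ɶ/ (front); no back partner.
So /ɶ/ is the unpaired segment.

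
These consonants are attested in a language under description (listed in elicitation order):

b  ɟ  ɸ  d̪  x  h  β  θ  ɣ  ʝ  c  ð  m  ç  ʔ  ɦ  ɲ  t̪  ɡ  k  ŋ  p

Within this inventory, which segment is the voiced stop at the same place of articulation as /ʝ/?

/ʝ/ is a voiced palatal fricative.
The voiced stop at the same place is a voiced palatal stop — in this inventory, /ɟ/.

/ɟ/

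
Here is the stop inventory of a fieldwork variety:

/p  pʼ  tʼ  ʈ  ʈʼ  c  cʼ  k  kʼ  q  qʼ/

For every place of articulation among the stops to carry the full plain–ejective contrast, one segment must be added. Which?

/t/

place of articulation  plain     ejective
bilabial          p         pʼ      
alveolar          —         tʼ      
retroflex         ʈ         ʈʼ      
palatal           c         cʼ      
velar             k         kʼ      
uvular            q         qʼ      
The alveolar row has no plain member, so the gap is the plain alveolar stop /t/.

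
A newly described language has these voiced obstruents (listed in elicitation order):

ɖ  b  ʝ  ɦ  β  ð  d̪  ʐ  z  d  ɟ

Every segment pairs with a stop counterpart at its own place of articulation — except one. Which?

Bilabial: /b/ ~ /β/
Dental: /d̪/ ~ /ð/
Alveolar: /d/ ~ /z/
Retroflex: /ɖ/ ~ /ʐ/
Palatal: /ɟ/ ~ /ʝ/
Glottal: only /ɦ/ (fricative); no stop partner.
So /ɦ/ is the unpaired segment.

/ɦ/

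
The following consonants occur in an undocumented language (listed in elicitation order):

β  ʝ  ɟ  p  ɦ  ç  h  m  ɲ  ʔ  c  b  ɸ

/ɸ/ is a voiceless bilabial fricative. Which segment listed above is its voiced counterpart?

The voiced counterpart is a voiced bilabial fricative — in this inventory, /β/.

/β/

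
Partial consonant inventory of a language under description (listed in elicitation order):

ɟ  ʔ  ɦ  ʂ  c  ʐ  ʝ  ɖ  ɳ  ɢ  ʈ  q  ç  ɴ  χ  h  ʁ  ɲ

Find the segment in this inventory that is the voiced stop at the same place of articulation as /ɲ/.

/ɟ/

/ɲ/ is a palatal nasal.
The voiced stop at the same place is a voiced palatal stop — in this inventory, /ɟ/.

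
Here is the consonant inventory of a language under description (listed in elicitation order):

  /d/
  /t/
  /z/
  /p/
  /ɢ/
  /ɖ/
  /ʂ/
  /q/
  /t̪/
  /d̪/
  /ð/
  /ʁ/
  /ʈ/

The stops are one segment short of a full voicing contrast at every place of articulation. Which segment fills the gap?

Voiceless: /p/ (bilabial), /t̪/ (dental), /t/ (alveolar), /ʈ/ (retroflex), /q/ (uvular).
Voiced: /d̪/ (dental), /d/ (alveolar), /ɖ/ (retroflex), /ɢ/ (uvular).
The bilabial row has no voiced member, so the gap is the voiced bilabial stop /b/.

/b/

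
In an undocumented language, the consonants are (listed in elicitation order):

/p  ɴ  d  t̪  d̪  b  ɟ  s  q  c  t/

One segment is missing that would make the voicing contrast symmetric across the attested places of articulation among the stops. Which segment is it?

bilabial: voiceless /p/, voiced /b/.
dental: voiceless /t̪/, voiced /d̪/.
alveolar: voiceless /t/, voiced /d/.
palatal: voiceless /c/, voiced /ɟ/.
uvular: voiceless /q/, voiced —.
The uvular row has no voiced member, so the gap is the voiced uvular stop /ɢ/.

/ɢ/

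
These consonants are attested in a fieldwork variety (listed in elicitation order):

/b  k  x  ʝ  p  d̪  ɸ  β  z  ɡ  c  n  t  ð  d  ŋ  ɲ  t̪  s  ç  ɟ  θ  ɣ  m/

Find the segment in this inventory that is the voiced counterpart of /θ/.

/θ/ is a voiceless dental fricative.
The voiced counterpart is a voiced dental fricative — in this inventory, /ð/.

/ð/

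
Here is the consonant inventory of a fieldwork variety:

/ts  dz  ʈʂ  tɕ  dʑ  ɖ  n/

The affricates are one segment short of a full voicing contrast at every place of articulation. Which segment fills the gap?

place of articulation  voiceless  voiced  
alveolar          ts        dz      
retroflex         ʈʂ        —       
alveolo-palatal   tɕ        dʑ      
The retroflex row has no voiced member, so the gap is the voiced retroflex affricate /ɖʐ/.

/ɖʐ/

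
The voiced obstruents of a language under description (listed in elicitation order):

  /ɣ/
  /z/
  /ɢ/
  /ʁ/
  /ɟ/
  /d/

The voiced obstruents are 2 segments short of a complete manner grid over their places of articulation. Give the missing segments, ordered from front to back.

place of articulation  stop      fricative
alveolar          d         z       
palatal           ɟ         —       
velar             —         ɣ       
uvular            ɢ         ʁ       
Gaps, from front to back: palatal lacks fricative (/ʝ/); velar lacks stop (/ɡ/).

/ʝ/, /ɡ/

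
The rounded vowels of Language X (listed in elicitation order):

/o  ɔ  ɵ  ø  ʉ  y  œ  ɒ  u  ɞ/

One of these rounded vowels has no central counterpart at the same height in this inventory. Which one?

High: /y/ ~ /ʉ/ ~ /u/
High-mid: /ø/ ~ /ɵ/ ~ /o/
Low-mid: /œ/ ~ /ɞ/ ~ /ɔ/
Low: only /ɒ/ (back); no central partner.
So /ɒ/ is the unpaired segment.

/ɒ/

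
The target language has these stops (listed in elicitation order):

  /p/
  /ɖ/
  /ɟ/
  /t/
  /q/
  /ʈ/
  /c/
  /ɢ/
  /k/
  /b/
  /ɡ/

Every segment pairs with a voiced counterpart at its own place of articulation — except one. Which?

Bilabial: /p/ ~ /b/
Retroflex: /ʈ/ ~ /ɖ/
Palatal: /c/ ~ /ɟ/
Velar: /k/ ~ /ɡ/
Uvular: /q/ ~ /ɢ/
Alveolar: only /t/ (voiceless); no voiced partner.
So /t/ is the unpaired segment.

/t/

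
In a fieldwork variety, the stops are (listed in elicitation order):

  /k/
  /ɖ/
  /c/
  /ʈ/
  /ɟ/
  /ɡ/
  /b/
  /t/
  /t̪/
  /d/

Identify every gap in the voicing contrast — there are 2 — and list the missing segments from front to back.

/p/, /d̪/

place of articulation  voiceless  voiced  
bilabial          —         b       
dental            t̪        —       
alveolar          t         d       
retroflex         ʈ         ɖ       
palatal           c         ɟ       
velar             k         ɡ       
Gaps, from front to back: bilabial lacks voiceless (/p/); dental lacks voiced (/d̪/).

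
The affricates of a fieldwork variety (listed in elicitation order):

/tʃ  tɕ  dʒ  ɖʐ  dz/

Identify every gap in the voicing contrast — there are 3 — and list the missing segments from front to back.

Voiceless: /tʃ/ (postalveolar), /tɕ/ (alveolo-palatal).
Voiced: /dz/ (alveolar), /dʒ/ (postalveolar), /ɖʐ/ (retroflex).
Gaps, from front to back: alveolar lacks voiceless (/ts/); retroflex lacks voiceless (/ʈʂ/); alveolo-palatal lacks voiced (/dʑ/).

/ts/, /ʈʂ/, /dʑ/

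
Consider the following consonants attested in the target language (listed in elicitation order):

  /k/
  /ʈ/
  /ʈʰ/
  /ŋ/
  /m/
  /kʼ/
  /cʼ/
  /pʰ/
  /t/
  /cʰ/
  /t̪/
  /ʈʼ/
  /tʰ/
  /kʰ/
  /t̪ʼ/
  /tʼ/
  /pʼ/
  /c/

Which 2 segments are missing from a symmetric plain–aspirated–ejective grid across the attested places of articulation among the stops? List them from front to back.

/p/, /t̪ʰ/

place of articulation  plain     aspirated  ejective
bilabial          —         pʰ        pʼ      
dental            t̪        —         t̪ʼ     
alveolar          t         tʰ        tʼ      
retroflex         ʈ         ʈʰ        ʈʼ      
palatal           c         cʰ        cʼ      
velar             k         kʰ        kʼ      
Gaps, from front to back: bilabial lacks plain (/p/); dental lacks aspirated (/t̪ʰ/).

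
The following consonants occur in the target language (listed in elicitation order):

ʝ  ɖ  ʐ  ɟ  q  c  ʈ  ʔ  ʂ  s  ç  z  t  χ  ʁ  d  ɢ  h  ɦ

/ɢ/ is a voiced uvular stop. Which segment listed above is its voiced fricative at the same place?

The voiced fricative at the same place is a voiced uvular fricative — in this inventory, /ʁ/.

/ʁ/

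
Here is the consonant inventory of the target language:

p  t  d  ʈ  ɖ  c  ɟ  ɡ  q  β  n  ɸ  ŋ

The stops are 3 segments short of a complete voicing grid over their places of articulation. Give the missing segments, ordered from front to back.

bilabial: voiceless /p/, voiced —.
alveolar: voiceless /t/, voiced /d/.
retroflex: voiceless /ʈ/, voiced /ɖ/.
palatal: voiceless /c/, voiced /ɟ/.
velar: voiceless —, voiced /ɡ/.
uvular: voiceless /q/, voiced —.
Gaps, from front to back: bilabial lacks voiced (/b/); velar lacks voiceless (/k/); uvular lacks voiced (/ɢ/).

/b/, /k/, /ɢ/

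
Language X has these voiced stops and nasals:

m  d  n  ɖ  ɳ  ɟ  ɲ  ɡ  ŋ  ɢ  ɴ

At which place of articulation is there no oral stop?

bilabial

place of articulation  oral stop  nasal   
bilabial          —         m       
alveolar          d         n       
retroflex         ɖ         ɳ       
palatal           ɟ         ɲ       
velar             ɡ         ŋ       
uvular            ɢ         ɴ       
Every place of articulation has an oral stop member except bilabial, where /b/ would be expected.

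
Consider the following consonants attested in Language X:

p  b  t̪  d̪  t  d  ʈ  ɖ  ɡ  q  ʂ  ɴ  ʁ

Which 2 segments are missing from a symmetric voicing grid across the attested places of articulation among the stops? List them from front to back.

/k/, /ɢ/

place of articulation  voiceless  voiced  
bilabial          p         b       
dental            t̪        d̪      
alveolar          t         d       
retroflex         ʈ         ɖ       
velar             —         ɡ       
uvular            q         —       
Gaps, from front to back: velar lacks voiceless (/k/); uvular lacks voiced (/ɢ/).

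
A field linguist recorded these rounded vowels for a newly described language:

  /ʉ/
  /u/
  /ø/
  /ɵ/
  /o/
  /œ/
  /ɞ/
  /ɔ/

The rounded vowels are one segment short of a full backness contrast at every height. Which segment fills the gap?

Front: /ø/ (high-mid), /œ/ (low-mid).
Central: /ʉ/ (high), /ɵ/ (high-mid), /ɞ/ (low-mid).
Back: /u/ (high), /o/ (high-mid), /ɔ/ (low-mid).
The high row has no front member, so the gap is the high front rounded vowel /y/.

/y/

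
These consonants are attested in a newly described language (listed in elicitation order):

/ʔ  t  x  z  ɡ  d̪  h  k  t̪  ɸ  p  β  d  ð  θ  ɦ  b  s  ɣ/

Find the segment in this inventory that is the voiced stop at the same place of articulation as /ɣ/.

/ɣ/ is a voiced velar fricative.
The voiced stop at the same place is a voiced velar stop — in this inventory, /ɡ/.

/ɡ/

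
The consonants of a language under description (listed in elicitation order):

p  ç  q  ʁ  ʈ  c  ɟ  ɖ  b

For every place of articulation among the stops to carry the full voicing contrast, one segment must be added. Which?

place of articulation  voiceless  voiced  
bilabial          p         b       
retroflex         ʈ         ɖ       
palatal           c         ɟ       
uvular            q         —       
The uvular row has no voiced member, so the gap is the voiced uvular stop /ɢ/.

/ɢ/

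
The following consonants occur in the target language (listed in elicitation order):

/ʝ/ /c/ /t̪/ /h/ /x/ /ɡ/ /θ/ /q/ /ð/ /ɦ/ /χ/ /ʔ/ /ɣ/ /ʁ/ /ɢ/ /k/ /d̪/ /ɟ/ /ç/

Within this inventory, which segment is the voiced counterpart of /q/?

/ɢ/

/q/ is a voiceless uvular stop.
The voiced counterpart is a voiced uvular stop — in this inventory, /ɢ/.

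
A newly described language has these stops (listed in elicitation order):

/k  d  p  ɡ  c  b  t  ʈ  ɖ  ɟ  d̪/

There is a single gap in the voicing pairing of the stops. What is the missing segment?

/t̪/

place of articulation  voiceless  voiced  
bilabial          p         b       
dental            —         d̪      
alveolar          t         d       
retroflex         ʈ         ɖ       
palatal           c         ɟ       
velar             k         ɡ       
The dental row has no voiceless member, so the gap is the voiceless dental stop /t̪/.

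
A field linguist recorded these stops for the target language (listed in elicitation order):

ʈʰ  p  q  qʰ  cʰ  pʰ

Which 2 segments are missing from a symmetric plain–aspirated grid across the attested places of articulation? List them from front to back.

/ʈ/, /c/

place of articulation  plain     aspirated
bilabial          p         pʰ      
retroflex         —         ʈʰ      
palatal           —         cʰ      
uvular            q         qʰ      
Gaps, from front to back: retroflex lacks plain (/ʈ/); palatal lacks plain (/c/).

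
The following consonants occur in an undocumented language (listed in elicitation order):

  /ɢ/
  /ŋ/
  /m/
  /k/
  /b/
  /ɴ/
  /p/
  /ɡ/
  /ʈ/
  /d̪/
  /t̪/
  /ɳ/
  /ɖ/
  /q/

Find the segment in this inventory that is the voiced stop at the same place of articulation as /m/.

/b/

/m/ is a bilabial nasal.
The voiced stop at the same place is a voiced bilabial stop — in this inventory, /b/.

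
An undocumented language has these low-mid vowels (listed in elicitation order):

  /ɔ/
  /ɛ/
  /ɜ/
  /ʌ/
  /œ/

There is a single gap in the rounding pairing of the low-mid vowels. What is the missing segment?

/ɞ/

front: unrounded /ɛ/, rounded /œ/.
central: unrounded /ɜ/, rounded —.
back: unrounded /ʌ/, rounded /ɔ/.
The central row has no rounded member, so the gap is the central rounded vowel /ɞ/.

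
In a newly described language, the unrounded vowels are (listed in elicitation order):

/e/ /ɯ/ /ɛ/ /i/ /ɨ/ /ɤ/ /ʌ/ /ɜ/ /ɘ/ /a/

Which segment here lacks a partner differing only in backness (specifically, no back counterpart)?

/a/

High: /i/ ~ /ɨ/ ~ /ɯ/
High-mid: /e/ ~ /ɘ/ ~ /ɤ/
Low-mid: /ɛ/ ~ /ɜ/ ~ /ʌ/
Low: only /a/ (front); no back partner.
So /a/ is the unpaired segment.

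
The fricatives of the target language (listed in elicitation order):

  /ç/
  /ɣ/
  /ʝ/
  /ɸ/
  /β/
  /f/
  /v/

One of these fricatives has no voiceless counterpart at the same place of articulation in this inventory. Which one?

Bilabial: /ɸ/ ~ /β/
Labiodental: /f/ ~ /v/
Palatal: /ç/ ~ /ʝ/
Velar: only /ɣ/ (voiced); no voiceless partner.
So /ɣ/ is the unpaired segment.

/ɣ/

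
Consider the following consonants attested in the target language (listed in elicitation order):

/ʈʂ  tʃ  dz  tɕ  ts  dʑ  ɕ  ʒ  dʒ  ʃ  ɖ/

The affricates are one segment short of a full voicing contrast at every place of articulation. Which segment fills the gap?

place of articulation  voiceless  voiced  
alveolar          ts        dz      
postalveolar      tʃ        dʒ      
retroflex         ʈʂ        —       
alveolo-palatal   tɕ        dʑ      
The retroflex row has no voiced member, so the gap is the voiced retroflex affricate /ɖʐ/.

/ɖʐ/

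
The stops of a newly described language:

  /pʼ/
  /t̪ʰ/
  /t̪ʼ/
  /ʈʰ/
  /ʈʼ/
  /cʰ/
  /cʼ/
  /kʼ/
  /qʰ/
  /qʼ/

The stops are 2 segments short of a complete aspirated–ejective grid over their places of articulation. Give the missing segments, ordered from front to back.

/pʰ/, /kʰ/

bilabial: aspirated —, ejective /pʼ/.
dental: aspirated /t̪ʰ/, ejective /t̪ʼ/.
retroflex: aspirated /ʈʰ/, ejective /ʈʼ/.
palatal: aspirated /cʰ/, ejective /cʼ/.
velar: aspirated —, ejective /kʼ/.
uvular: aspirated /qʰ/, ejective /qʼ/.
Gaps, from front to back: bilabial lacks aspirated (/pʰ/); velar lacks aspirated (/kʰ/).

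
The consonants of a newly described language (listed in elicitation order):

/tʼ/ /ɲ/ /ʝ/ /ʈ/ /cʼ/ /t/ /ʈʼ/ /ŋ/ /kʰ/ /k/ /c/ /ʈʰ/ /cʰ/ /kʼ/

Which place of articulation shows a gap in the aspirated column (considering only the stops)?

alveolar

Plain: /t/ (alveolar), /ʈ/ (retroflex), /c/ (palatal), /k/ (velar).
Aspirated: /ʈʰ/ (retroflex), /cʰ/ (palatal), /kʰ/ (velar).
Ejective: /tʼ/ (alveolar), /ʈʼ/ (retroflex), /cʼ/ (palatal), /kʼ/ (velar).
Every place of articulation has an aspirated member except alveolar, where /tʰ/ would be expected.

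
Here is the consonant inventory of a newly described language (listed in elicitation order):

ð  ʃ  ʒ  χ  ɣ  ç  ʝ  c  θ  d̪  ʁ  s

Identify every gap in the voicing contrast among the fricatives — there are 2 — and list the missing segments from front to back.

/z/, /x/

Voiceless: /θ/ (dental), /s/ (alveolar), /ʃ/ (postalveolar), /ç/ (palatal), /χ/ (uvular).
Voiced: /ð/ (dental), /ʒ/ (postalveolar), /ʝ/ (palatal), /ɣ/ (velar), /ʁ/ (uvular).
Gaps, from front to back: alveolar lacks voiced (/z/); velar lacks voiceless (/x/).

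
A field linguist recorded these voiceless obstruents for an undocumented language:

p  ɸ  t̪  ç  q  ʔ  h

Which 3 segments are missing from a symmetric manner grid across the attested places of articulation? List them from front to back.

/θ/, /c/, /χ/

Stop: /p/ (bilabial), /t̪/ (dental), /q/ (uvular), /ʔ/ (glottal).
Fricative: /ɸ/ (bilabial), /ç/ (palatal), /h/ (glottal).
Gaps, from front to back: dental lacks fricative (/θ/); palatal lacks stop (/c/); uvular lacks fricative (/χ/).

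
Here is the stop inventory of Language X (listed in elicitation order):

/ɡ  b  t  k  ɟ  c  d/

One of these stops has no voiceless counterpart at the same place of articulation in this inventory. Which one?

Alveolar: /t/ ~ /d/
Palatal: /c/ ~ /ɟ/
Velar: /k/ ~ /ɡ/
Bilabial: only /b/ (voiced); no voiceless partner.
So /b/ is the unpaired segment.

/b/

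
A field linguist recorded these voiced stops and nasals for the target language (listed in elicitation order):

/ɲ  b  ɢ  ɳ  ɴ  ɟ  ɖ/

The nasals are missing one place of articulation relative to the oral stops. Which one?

Oral stop: /b/ (bilabial), /ɖ/ (retroflex), /ɟ/ (palatal), /ɢ/ (uvular).
Nasal: /ɳ/ (retroflex), /ɲ/ (palatal), /ɴ/ (uvular).
Every place of articulation has a nasal member except bilabial, where /m/ would be expected.

bilabial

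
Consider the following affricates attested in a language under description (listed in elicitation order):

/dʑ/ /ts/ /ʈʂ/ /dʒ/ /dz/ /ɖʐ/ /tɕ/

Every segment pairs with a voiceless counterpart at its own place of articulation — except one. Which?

Alveolar: /ts/ ~ /dz/
Retroflex: /ʈʂ/ ~ /ɖʐ/
Alveolo-palatal: /tɕ/ ~ /dʑ/
Postalveolar: only /dʒ/ (voiced); no voiceless partner.
So /dʒ/ is the unpaired segment.

/dʒ/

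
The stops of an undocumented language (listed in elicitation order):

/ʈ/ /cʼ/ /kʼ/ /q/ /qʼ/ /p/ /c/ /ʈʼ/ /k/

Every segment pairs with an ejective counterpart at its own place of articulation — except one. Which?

/p/

Retroflex: /ʈ/ ~ /ʈʼ/
Palatal: /c/ ~ /cʼ/
Velar: /k/ ~ /kʼ/
Uvular: /q/ ~ /qʼ/
Bilabial: only /p/ (plain); no ejective partner.
So /p/ is the unpaired segment.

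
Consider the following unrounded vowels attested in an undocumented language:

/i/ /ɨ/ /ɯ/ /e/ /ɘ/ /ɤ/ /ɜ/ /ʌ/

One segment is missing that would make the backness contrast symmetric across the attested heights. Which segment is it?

Front: /i/ (high), /e/ (high-mid).
Central: /ɨ/ (high), /ɘ/ (high-mid), /ɜ/ (low-mid).
Back: /ɯ/ (high), /ɤ/ (high-mid), /ʌ/ (low-mid).
The low-mid row has no front member, so the gap is the low-mid front unrounded vowel /ɛ/.

/ɛ/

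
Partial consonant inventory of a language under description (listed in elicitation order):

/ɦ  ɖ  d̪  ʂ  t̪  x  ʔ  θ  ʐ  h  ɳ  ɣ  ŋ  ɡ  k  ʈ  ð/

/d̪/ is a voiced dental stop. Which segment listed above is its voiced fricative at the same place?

/ð/

The voiced fricative at the same place is a voiced dental fricative — in this inventory, /ð/.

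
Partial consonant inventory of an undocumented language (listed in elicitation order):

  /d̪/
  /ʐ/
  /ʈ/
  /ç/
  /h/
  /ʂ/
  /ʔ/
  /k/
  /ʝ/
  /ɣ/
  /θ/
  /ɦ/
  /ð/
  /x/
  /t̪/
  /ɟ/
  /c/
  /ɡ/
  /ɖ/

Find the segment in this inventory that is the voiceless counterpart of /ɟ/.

/ɟ/ is a voiced palatal stop.
The voiceless counterpart is a voiceless palatal stop — in this inventory, /c/.

/c/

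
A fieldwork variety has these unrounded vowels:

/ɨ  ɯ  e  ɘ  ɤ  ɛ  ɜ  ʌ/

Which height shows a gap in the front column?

high: front —, central /ɨ/, back /ɯ/.
high-mid: front /e/, central /ɘ/, back /ɤ/.
low-mid: front /ɛ/, central /ɜ/, back /ʌ/.
Every height has a front member except high, where /i/ would be expected.

high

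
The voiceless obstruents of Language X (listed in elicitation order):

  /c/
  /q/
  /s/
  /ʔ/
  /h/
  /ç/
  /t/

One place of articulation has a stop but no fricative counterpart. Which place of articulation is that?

uvular

Stop: /t/ (alveolar), /c/ (palatal), /q/ (uvular), /ʔ/ (glottal).
Fricative: /s/ (alveolar), /ç/ (palatal), /h/ (glottal).
Every place of articulation has a fricative member except uvular, where /χ/ would be expected.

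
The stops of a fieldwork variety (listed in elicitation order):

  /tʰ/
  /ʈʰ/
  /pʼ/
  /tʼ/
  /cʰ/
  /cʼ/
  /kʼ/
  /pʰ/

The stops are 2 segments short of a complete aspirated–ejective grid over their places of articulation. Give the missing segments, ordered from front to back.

/ʈʼ/, /kʰ/

Aspirated: /pʰ/ (bilabial), /tʰ/ (alveolar), /ʈʰ/ (retroflex), /cʰ/ (palatal).
Ejective: /pʼ/ (bilabial), /tʼ/ (alveolar), /cʼ/ (palatal), /kʼ/ (velar).
Gaps, from front to back: retroflex lacks ejective (/ʈʼ/); velar lacks aspirated (/kʰ/).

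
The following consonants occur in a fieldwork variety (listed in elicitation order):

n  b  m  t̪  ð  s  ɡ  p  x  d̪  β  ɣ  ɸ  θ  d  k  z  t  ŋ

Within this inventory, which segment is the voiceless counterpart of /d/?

/d/ is a voiced alveolar stop.
The voiceless counterpart is a voiceless alveolar stop — in this inventory, /t/.

/t/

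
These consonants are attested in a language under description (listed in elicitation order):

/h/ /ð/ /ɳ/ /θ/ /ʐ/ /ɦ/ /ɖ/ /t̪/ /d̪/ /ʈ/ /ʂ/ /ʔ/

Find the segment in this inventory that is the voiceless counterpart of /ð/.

/θ/

/ð/ is a voiced dental fricative.
The voiceless counterpart is a voiceless dental fricative — in this inventory, /θ/.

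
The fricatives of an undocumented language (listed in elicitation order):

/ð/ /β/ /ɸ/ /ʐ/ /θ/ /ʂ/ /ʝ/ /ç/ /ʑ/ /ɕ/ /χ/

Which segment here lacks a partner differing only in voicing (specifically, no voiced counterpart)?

Bilabial: /ɸ/ ~ /β/
Dental: /θ/ ~ /ð/
Retroflex: /ʂ/ ~ /ʐ/
Alveolo-palatal: /ɕ/ ~ /ʑ/
Palatal: /ç/ ~ /ʝ/
Uvular: only /χ/ (voiceless); no voiced partner.
So /χ/ is the unpaired segment.

/χ/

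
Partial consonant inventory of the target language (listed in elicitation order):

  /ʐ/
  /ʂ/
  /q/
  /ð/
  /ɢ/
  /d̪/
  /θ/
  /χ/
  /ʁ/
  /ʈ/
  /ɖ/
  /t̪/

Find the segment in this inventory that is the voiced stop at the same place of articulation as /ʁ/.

/ʁ/ is a voiced uvular fricative.
The voiced stop at the same place is a voiced uvular stop — in this inventory, /ɢ/.

/ɢ/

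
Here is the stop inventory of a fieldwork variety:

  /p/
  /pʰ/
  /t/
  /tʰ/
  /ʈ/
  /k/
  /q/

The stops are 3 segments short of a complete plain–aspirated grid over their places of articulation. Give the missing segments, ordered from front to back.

/ʈʰ/, /kʰ/, /qʰ/

Plain: /p/ (bilabial), /t/ (alveolar), /ʈ/ (retroflex), /k/ (velar), /q/ (uvular).
Aspirated: /pʰ/ (bilabial), /tʰ/ (alveolar).
Gaps, from front to back: retroflex lacks aspirated (/ʈʰ/); velar lacks aspirated (/kʰ/); uvular lacks aspirated (/qʰ/).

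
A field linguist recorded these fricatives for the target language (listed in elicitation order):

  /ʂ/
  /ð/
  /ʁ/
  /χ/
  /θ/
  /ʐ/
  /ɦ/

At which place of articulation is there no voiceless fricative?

glottal

Voiceless: /θ/ (dental), /ʂ/ (retroflex), /χ/ (uvular).
Voiced: /ð/ (dental), /ʐ/ (retroflex), /ʁ/ (uvular), /ɦ/ (glottal).
Every place of articulation has a voiceless member except glottal, where /h/ would be expected.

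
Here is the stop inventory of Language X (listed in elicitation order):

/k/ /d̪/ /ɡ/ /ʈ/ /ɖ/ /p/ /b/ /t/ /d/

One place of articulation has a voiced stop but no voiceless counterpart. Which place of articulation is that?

dental

place of articulation  voiceless  voiced  
bilabial          p         b       
dental            —         d̪      
alveolar          t         d       
retroflex         ʈ         ɖ       
velar             k         ɡ       
Every place of articulation has a voiceless member except dental, where /t̪/ would be expected.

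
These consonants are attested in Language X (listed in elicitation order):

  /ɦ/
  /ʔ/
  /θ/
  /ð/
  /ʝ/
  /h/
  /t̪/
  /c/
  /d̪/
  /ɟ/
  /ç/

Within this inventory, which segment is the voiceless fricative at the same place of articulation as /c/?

/c/ is a voiceless palatal stop.
The voiceless fricative at the same place is a voiceless palatal fricative — in this inventory, /ç/.

/ç/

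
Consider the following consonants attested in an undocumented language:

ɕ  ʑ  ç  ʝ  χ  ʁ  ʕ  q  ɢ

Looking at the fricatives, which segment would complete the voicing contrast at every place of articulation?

Voiceless: /ɕ/ (alveolo-palatal), /ç/ (palatal), /χ/ (uvular).
Voiced: /ʑ/ (alveolo-palatal), /ʝ/ (palatal), /ʁ/ (uvular), /ʕ/ (pharyngeal).
The pharyngeal row has no voiceless member, so the gap is the voiceless pharyngeal fricative /ħ/.

/ħ/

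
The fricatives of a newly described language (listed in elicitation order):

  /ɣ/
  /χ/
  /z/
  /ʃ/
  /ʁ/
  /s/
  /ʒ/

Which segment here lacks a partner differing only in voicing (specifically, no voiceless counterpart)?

Alveolar: /s/ ~ /z/
Postalveolar: /ʃ/ ~ /ʒ/
Uvular: /χ/ ~ /ʁ/
Velar: only /ɣ/ (voiced); no voiceless partner.
So /ɣ/ is the unpaired segment.

/ɣ/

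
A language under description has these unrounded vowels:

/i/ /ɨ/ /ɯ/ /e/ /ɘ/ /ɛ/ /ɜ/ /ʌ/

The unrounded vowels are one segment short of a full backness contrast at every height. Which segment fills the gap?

/ɤ/

high: front /i/, central /ɨ/, back /ɯ/.
high-mid: front /e/, central /ɘ/, back —.
low-mid: front /ɛ/, central /ɜ/, back /ʌ/.
The high-mid row has no back member, so the gap is the high-mid back unrounded vowel /ɤ/.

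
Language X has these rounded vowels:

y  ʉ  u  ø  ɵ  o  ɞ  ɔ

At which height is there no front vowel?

Front: /y/ (high), /ø/ (high-mid).
Central: /ʉ/ (high), /ɵ/ (high-mid), /ɞ/ (low-mid).
Back: /u/ (high), /o/ (high-mid), /ɔ/ (low-mid).
Every height has a front member except low-mid, where /œ/ would be expected.

low-mid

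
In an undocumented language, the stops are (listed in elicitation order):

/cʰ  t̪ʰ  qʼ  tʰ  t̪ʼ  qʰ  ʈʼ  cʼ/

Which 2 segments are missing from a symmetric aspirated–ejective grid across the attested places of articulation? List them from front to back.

/tʼ/, /ʈʰ/

place of articulation  aspirated  ejective
dental            t̪ʰ       t̪ʼ     
alveolar          tʰ        —       
retroflex         —         ʈʼ      
palatal           cʰ        cʼ      
uvular            qʰ        qʼ      
Gaps, from front to back: alveolar lacks ejective (/tʼ/); retroflex lacks aspirated (/ʈʰ/).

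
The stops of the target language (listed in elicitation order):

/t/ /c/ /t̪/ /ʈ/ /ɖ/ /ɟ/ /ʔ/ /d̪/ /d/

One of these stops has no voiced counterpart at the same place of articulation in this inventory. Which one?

Dental: /t̪/ ~ /d̪/
Alveolar: /t/ ~ /d/
Retroflex: /ʈ/ ~ /ɖ/
Palatal: /c/ ~ /ɟ/
Glottal: only /ʔ/ (voiceless); no voiced partner.
So /ʔ/ is the unpaired segment.

/ʔ/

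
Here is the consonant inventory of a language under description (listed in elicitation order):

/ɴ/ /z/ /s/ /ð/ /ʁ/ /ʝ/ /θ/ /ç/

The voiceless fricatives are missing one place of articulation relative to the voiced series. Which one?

uvular

dental: voiceless /θ/, voiced /ð/.
alveolar: voiceless /s/, voiced /z/.
palatal: voiceless /ç/, voiced /ʝ/.
uvular: voiceless —, voiced /ʁ/.
Every place of articulation has a voiceless member except uvular, where /χ/ would be expected.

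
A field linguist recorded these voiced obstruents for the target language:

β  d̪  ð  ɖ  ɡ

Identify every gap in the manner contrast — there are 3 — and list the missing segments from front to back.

/b/, /ʐ/, /ɣ/

bilabial: stop —, fricative /β/.
dental: stop /d̪/, fricative /ð/.
retroflex: stop /ɖ/, fricative —.
velar: stop /ɡ/, fricative —.
Gaps, from front to back: bilabial lacks stop (/b/); retroflex lacks fricative (/ʐ/); velar lacks fricative (/ɣ/).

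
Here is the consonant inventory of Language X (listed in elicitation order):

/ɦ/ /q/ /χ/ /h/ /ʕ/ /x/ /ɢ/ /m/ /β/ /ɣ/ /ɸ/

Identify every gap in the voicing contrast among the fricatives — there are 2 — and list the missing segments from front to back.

/ʁ/, /ħ/

Voiceless: /ɸ/ (bilabial), /x/ (velar), /χ/ (uvular), /h/ (glottal).
Voiced: /β/ (bilabial), /ɣ/ (velar), /ʕ/ (pharyngeal), /ɦ/ (glottal).
Gaps, from front to back: uvular lacks voiced (/ʁ/); pharyngeal lacks voiceless (/ħ/).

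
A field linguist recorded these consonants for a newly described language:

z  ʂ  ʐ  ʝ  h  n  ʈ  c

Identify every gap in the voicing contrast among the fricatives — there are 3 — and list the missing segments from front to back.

Voiceless: /ʂ/ (retroflex), /h/ (glottal).
Voiced: /z/ (alveolar), /ʐ/ (retroflex), /ʝ/ (palatal).
Gaps, from front to back: alveolar lacks voiceless (/s/); palatal lacks voiceless (/ç/); glottal lacks voiced (/ɦ/).

/s/, /ç/, /ɦ/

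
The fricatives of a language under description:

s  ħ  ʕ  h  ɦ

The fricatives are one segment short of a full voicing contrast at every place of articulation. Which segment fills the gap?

/z/

Voiceless: /s/ (alveolar), /ħ/ (pharyngeal), /h/ (glottal).
Voiced: /ʕ/ (pharyngeal), /ɦ/ (glottal).
The alveolar row has no voiced member, so the gap is the voiced alveolar fricative /z/.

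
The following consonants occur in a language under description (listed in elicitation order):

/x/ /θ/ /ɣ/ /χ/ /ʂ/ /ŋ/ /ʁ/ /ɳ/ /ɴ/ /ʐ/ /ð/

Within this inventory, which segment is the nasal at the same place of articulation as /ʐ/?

/ʐ/ is a voiced retroflex fricative.
The nasal at the same place is a retroflex nasal — in this inventory, /ɳ/.

/ɳ/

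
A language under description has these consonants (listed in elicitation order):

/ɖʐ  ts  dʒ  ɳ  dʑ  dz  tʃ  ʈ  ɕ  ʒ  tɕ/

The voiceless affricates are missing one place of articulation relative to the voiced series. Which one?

Voiceless: /ts/ (alveolar), /tʃ/ (postalveolar), /tɕ/ (alveolo-palatal).
Voiced: /dz/ (alveolar), /dʒ/ (postalveolar), /ɖʐ/ (retroflex), /dʑ/ (alveolo-palatal).
Every place of articulation has a voiceless member except retroflex, where /ʈʂ/ would be expected.

retroflex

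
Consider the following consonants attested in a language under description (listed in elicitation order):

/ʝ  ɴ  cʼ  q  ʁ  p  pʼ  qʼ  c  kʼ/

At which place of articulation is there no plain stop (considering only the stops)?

velar

place of articulation  plain     ejective
bilabial          p         pʼ      
palatal           c         cʼ      
velar             —         kʼ      
uvular            q         qʼ      
Every place of articulation has a plain member except velar, where /k/ would be expected.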